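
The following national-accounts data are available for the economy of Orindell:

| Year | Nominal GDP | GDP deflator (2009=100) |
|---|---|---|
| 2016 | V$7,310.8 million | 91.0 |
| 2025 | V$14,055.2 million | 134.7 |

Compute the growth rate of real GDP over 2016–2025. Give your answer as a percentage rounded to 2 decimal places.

29.88%

Real GDP 2016 = 7310.8 / 0.910 = 8033.85.
Real GDP 2025 = 14055.2 / 1.347 = 10434.45.
Real growth = 10434.45 / 8033.85 − 1 = 0.2988.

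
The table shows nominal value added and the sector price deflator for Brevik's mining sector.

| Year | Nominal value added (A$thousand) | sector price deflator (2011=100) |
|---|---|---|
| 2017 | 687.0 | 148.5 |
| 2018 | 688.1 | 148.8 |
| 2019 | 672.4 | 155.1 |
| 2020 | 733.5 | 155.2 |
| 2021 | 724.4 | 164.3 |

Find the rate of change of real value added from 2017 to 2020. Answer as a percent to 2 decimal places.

Real value added 2017 = 687.0/1.485 = 462.63.
Real value added 2020 = 733.5/1.552 = 472.62.
Change = 472.62/462.63 − 1 = 0.0216.

2.16%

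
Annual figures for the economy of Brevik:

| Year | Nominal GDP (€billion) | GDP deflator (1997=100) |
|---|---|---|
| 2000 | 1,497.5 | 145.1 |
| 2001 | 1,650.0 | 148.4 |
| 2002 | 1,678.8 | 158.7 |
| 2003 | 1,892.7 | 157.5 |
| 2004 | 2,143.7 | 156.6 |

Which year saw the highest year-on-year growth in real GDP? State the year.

2001: real = 1650.0/1.484 = 1111.86; growth vs 2000 (1032.05) = 7.73%.
2002: real = 1678.8/1.587 = 1057.84; growth vs 2001 (1111.86) = -4.86%.
2003: real = 1892.7/1.575 = 1201.71; growth vs 2002 (1057.84) = 13.60%.
2004: real = 2143.7/1.566 = 1368.90; growth vs 2003 (1201.71) = 13.91%.

2004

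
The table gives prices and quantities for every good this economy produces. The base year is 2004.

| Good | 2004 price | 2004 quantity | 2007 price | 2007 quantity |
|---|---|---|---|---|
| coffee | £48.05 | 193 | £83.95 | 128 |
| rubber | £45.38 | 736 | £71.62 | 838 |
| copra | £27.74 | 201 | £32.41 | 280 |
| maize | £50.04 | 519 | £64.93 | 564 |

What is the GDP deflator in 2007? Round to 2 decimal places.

145.27

Nominal GDP 2007 = 83.95·128 + 71.62·838 + 32.41·280 + 64.93·564 = 116458.48.
Real GDP 2007 (at 2004 prices) = 48.05·128 + 45.38·838 + 27.74·280 + 50.04·564 = 80168.60.
Deflator = Nominal/Real × 100 = 116458.48/80168.60 × 100 = 145.267.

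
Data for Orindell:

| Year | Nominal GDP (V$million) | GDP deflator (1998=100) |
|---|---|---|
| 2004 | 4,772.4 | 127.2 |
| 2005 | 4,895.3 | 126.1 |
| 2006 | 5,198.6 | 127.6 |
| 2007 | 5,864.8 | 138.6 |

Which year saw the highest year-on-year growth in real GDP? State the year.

2005: real = 4895.3/1.261 = 3882.08; growth vs 2004 (3751.89) = 3.47%.
2006: real = 5198.6/1.276 = 4074.14; growth vs 2005 (3882.08) = 4.95%.
2007: real = 5864.8/1.386 = 4231.46; growth vs 2006 (4074.14) = 3.86%.

2006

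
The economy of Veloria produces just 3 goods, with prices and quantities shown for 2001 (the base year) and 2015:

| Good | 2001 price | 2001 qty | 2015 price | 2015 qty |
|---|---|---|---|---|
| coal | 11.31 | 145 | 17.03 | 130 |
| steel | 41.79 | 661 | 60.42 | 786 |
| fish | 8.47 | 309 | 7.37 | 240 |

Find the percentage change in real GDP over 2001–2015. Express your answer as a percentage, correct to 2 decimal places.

Real GDP 2001 = Nominal GDP 2001 = 11.31·145 + 41.79·661 + 8.47·309 = 31880.37.
Real GDP 2015 (at 2001 prices) = 11.31·130 + 41.79·786 + 8.47·240 = 36350.04.
Real growth = 36350.04/31880.37 − 1 = 0.1402.

14.02%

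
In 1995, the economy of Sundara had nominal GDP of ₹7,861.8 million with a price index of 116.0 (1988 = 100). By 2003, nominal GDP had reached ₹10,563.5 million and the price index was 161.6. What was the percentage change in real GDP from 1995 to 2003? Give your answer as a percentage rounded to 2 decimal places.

Real GDP 1995 = 7861.8 / 1.160 = 6777.41.
Real GDP 2003 = 10563.5 / 1.616 = 6536.82.
Real growth = 6536.82 / 6777.41 − 1 = -0.0355.

-3.55%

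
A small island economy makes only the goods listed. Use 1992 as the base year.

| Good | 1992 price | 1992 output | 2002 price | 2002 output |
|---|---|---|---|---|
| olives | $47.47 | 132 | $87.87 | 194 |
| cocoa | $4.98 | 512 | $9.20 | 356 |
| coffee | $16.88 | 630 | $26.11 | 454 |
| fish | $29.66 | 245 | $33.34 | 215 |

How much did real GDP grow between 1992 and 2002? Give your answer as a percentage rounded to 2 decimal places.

Real GDP 1992 = Nominal GDP 1992 = 47.47·132 + 4.98·512 + 16.88·630 + 29.66·245 = 26716.90.
Real GDP 2002 (at 1992 prices) = 47.47·194 + 4.98·356 + 16.88·454 + 29.66·215 = 25022.48.
Real growth = 25022.48/26716.90 − 1 = -0.0634.

-6.34%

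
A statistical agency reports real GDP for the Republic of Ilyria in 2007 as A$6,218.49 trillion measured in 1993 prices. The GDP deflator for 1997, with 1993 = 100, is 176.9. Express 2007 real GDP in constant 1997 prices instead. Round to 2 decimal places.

Real GDP in 1997 prices = Real GDP in 1993 prices × (P_1997/P_1993) = 6218.49 × 1.769 = 11000.51.

A$11,000.51 trillion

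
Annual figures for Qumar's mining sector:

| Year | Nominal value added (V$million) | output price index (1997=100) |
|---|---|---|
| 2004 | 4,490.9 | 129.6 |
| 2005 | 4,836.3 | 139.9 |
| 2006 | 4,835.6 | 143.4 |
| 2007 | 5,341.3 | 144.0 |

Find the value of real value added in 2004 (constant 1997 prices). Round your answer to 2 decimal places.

V$3,465.20 million

Real value added 2004 = 4490.9 / 1.296 = 3465.20.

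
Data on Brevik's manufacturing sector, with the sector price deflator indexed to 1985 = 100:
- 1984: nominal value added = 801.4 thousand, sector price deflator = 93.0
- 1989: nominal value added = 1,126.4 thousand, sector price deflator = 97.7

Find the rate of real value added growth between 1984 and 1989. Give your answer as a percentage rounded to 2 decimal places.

33.79%

Deflate each year: 1984 → 801.4/0.930 = 861.72; 1989 → 1126.4/0.977 = 1152.92.
So real value added changed by 1152.92/861.72 − 1 = 0.3379, i.e. 33.79%.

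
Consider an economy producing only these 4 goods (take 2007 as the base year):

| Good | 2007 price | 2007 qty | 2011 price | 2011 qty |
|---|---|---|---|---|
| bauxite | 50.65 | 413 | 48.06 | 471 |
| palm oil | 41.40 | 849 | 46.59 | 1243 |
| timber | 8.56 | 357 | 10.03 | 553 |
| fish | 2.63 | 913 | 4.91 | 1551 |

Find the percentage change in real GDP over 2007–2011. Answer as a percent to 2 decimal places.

Real GDP 2007 = Nominal GDP 2007 = 50.65·413 + 41.40·849 + 8.56·357 + 2.63·913 = 61524.16.
Real GDP 2011 (at 2007 prices) = 50.65·471 + 41.40·1243 + 8.56·553 + 2.63·1551 = 84129.16.
Real growth = 84129.16/61524.16 − 1 = 0.3674.

36.74%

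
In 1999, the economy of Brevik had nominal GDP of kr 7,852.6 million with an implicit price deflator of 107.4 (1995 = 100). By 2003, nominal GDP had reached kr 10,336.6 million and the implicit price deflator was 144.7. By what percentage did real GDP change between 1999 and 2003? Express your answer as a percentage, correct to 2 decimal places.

Real GDP 1999 = 7852.6 / 1.074 = 7311.55.
Real GDP 2003 = 10336.6 / 1.447 = 7143.47.
Real growth = 7143.47 / 7311.55 − 1 = -0.0230.

-2.30%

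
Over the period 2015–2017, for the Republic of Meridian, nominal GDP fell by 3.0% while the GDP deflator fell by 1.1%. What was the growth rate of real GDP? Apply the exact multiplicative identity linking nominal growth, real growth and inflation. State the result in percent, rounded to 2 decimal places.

-1.92%

(1 + g_nom) = (1 + g_real)(1 + π), so g_real = 0.9700 / 0.9890 − 1 = -0.01921.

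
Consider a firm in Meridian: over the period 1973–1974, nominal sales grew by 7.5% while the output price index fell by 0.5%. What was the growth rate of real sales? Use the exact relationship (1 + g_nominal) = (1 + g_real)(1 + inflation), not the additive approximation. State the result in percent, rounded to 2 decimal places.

(1 + g_nom) = (1 + g_real)(1 + π), so g_real = 1.0750 / 0.9950 − 1 = 0.08040.

8.04%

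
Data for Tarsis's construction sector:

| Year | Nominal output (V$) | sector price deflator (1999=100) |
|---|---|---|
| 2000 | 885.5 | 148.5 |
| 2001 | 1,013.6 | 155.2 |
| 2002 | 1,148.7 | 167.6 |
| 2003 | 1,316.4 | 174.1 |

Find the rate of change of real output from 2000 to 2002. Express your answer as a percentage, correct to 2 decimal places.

Real output 2000 = 885.5/1.485 = 596.30.
Real output 2002 = 1148.7/1.676 = 685.38.
Change = 685.38/596.30 − 1 = 0.1494.

14.94%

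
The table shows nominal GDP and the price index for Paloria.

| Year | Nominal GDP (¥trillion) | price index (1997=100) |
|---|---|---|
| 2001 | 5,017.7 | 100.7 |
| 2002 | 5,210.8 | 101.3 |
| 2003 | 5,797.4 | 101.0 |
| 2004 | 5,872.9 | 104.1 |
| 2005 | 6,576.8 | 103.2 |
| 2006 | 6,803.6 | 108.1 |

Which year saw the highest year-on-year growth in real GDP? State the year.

2002: real = 5210.8/1.013 = 5143.93; growth vs 2001 (4982.82) = 3.23%.
2003: real = 5797.4/1.010 = 5740.00; growth vs 2002 (5143.93) = 11.59%.
2004: real = 5872.9/1.041 = 5641.59; growth vs 2003 (5740.00) = -1.71%.
2005: real = 6576.8/1.032 = 6372.87; growth vs 2004 (5641.59) = 12.96%.
2006: real = 6803.6/1.081 = 6293.80; growth vs 2005 (6372.87) = -1.24%.

2005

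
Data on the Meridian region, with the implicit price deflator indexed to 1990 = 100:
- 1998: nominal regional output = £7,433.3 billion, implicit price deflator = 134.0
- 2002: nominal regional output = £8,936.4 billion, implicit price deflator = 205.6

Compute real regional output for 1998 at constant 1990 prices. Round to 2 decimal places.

£5,547.24 billion

Real regional output = Nominal / (implicit price deflator/100) = 7433.3 / 1.340 = 5547.24.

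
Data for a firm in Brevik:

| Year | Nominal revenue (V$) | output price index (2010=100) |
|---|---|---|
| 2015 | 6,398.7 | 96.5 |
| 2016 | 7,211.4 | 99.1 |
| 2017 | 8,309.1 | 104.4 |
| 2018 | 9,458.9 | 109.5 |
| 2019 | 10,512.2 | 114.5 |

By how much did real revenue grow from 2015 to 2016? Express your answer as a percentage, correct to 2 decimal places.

Real revenue 2015 = 6398.7/0.965 = 6630.78.
Real revenue 2016 = 7211.4/0.991 = 7276.89.
Change = 7276.89/6630.78 − 1 = 0.0974.

9.74%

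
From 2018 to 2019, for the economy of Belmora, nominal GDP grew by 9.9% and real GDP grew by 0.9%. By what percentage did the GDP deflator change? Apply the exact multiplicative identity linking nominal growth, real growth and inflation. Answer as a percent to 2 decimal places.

(1 + g_nom) = (1 + g_real)(1 + π), so π = 1.0990 / 1.0090 − 1 = 0.08920.

8.92%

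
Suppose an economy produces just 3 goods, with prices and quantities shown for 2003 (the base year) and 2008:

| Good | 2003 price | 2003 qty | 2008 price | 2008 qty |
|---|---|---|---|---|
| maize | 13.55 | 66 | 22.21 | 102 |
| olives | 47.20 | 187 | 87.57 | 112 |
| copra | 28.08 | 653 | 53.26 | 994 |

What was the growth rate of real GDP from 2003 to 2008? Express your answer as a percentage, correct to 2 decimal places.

Real GDP 2003 = Nominal GDP 2003 = 13.55·66 + 47.20·187 + 28.08·653 = 28056.94.
Real GDP 2008 (at 2003 prices) = 13.55·102 + 47.20·112 + 28.08·994 = 34580.02.
Real growth = 34580.02/28056.94 − 1 = 0.2325.

23.25%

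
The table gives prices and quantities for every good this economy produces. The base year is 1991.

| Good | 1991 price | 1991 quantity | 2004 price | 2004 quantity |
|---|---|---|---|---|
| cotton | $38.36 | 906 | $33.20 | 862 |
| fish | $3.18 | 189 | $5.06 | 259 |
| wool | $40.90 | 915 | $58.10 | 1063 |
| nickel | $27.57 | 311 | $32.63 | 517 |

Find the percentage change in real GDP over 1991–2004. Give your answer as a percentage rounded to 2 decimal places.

12.62%

Real GDP 1991 = Nominal GDP 1991 = 38.36·906 + 3.18·189 + 40.90·915 + 27.57·311 = 81352.95.
Real GDP 2004 (at 1991 prices) = 38.36·862 + 3.18·259 + 40.90·1063 + 27.57·517 = 91620.33.
Real growth = 91620.33/81352.95 − 1 = 0.1262.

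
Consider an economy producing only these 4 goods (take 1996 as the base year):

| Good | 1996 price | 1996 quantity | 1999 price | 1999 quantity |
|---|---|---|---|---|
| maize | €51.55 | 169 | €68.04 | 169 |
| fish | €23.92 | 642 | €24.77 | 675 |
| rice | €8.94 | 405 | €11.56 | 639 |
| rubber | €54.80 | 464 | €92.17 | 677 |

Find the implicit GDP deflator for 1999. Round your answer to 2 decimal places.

Nominal GDP 1999 = 68.04·169 + 24.77·675 + 11.56·639 + 92.17·677 = 98004.44.
Real GDP 1999 (at 1996 prices) = 51.55·169 + 23.92·675 + 8.94·639 + 54.80·677 = 67670.21.
Deflator = Nominal/Real × 100 = 98004.44/67670.21 × 100 = 144.827.

144.83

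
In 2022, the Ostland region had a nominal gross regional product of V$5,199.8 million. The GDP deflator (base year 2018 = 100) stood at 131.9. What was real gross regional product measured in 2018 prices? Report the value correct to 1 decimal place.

V$3,942.2 million

Real gross regional product = Nominal / (GDP deflator/100) = 5199.8 / 1.319 = 3942.23.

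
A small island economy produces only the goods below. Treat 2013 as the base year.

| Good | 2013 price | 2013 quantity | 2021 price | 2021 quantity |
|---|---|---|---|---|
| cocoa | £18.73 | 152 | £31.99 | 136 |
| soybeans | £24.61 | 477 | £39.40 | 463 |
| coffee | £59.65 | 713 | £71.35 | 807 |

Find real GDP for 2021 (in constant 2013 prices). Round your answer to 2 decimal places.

Real GDP 2021 = Σ (p_2013 × q_2021) = 18.73·136 + 24.61·463 + 59.65·807 = 62079.26.

£62079.26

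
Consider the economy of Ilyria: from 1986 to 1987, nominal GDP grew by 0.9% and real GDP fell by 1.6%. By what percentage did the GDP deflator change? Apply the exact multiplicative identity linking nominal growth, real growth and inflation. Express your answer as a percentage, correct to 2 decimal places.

(1 + g_nom) = (1 + g_real)(1 + π), so π = 1.0090 / 0.9840 − 1 = 0.02541.

2.54%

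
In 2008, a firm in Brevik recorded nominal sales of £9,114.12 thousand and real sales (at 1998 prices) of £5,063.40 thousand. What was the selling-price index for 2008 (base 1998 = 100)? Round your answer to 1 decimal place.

180.0

selling-price index = (Nominal / Real) × 100 = 9114.12 / 5063.40 × 100 = 180.00.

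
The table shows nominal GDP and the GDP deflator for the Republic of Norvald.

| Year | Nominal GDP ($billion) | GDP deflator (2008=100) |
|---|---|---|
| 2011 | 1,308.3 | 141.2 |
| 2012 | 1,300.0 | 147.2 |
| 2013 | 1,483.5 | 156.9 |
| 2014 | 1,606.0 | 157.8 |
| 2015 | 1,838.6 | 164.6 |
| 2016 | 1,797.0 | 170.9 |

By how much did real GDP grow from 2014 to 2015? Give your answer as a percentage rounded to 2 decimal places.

Real GDP 2014 = 1606.0/1.578 = 1017.74.
Real GDP 2015 = 1838.6/1.646 = 1117.01.
Change = 1117.01/1017.74 − 1 = 0.0975.

9.75%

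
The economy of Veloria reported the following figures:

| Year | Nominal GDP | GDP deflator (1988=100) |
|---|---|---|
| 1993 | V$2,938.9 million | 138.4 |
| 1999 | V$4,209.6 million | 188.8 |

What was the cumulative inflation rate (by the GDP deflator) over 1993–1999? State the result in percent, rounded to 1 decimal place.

Price-level change = 188.8 / 138.4 − 1 = 0.3642.

36.4%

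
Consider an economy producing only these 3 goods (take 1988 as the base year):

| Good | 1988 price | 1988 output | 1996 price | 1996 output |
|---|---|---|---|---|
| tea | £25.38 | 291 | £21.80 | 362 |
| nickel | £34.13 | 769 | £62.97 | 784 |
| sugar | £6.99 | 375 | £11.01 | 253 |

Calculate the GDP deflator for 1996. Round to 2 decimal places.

159.21

Nominal GDP 1996 = 21.80·362 + 62.97·784 + 11.01·253 = 60045.61.
Real GDP 1996 (at 1988 prices) = 25.38·362 + 34.13·784 + 6.99·253 = 37713.95.
Deflator = Nominal/Real × 100 = 60045.61/37713.95 × 100 = 159.213.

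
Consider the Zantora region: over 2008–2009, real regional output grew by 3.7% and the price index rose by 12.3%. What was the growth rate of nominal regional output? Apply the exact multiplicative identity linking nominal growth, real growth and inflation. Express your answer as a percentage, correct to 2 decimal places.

16.46%

(1 + g_nom) = (1 + g_real)(1 + π) = 1.0370 × 1.1230 = 1.16455.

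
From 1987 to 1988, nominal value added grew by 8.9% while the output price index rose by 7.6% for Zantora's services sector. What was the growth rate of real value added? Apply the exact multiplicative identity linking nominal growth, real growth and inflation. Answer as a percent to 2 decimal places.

1.21%

(1 + g_nom) = (1 + g_real)(1 + π), so g_real = 1.0890 / 1.0760 − 1 = 0.01208.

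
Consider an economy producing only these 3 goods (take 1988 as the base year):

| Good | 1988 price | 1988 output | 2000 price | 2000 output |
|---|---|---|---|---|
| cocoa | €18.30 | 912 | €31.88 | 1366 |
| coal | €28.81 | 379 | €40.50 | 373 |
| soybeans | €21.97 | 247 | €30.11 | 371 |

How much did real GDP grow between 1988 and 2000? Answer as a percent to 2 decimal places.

32.87%

Real GDP 1988 = Nominal GDP 1988 = 18.30·912 + 28.81·379 + 21.97·247 = 33035.18.
Real GDP 2000 (at 1988 prices) = 18.30·1366 + 28.81·373 + 21.97·371 = 43894.80.
Real growth = 43894.80/33035.18 − 1 = 0.3287.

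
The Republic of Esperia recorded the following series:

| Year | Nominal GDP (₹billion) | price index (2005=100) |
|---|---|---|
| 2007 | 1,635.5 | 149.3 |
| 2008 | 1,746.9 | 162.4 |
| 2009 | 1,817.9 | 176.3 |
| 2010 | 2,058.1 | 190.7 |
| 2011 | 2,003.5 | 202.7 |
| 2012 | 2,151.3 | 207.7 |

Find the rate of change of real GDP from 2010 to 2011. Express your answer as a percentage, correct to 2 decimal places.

Real GDP 2010 = 2058.1/1.907 = 1079.23.
Real GDP 2011 = 2003.5/2.027 = 988.41.
Change = 988.41/1079.23 − 1 = -0.0842.

-8.42%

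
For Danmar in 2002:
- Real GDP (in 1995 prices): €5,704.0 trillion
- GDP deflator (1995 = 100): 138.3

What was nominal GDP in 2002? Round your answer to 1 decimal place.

Nominal GDP = Real × (GDP deflator/100) = 5704.0 × 1.383 = 7888.63.

€7,888.6 trillion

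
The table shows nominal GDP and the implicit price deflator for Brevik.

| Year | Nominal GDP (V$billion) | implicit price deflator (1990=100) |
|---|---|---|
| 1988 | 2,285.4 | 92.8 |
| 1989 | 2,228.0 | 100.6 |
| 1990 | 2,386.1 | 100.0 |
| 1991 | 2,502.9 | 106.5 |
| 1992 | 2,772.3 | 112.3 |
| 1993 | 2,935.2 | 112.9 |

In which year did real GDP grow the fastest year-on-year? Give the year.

1989: real = 2228.0/1.006 = 2214.71; growth vs 1988 (2462.72) = -10.07%.
1990: real = 2386.1/1.000 = 2386.10; growth vs 1989 (2214.71) = 7.74%.
1991: real = 2502.9/1.065 = 2350.14; growth vs 1990 (2386.10) = -1.51%.
1992: real = 2772.3/1.123 = 2468.66; growth vs 1991 (2350.14) = 5.04%.
1993: real = 2935.2/1.129 = 2599.82; growth vs 1992 (2468.66) = 5.31%.

1990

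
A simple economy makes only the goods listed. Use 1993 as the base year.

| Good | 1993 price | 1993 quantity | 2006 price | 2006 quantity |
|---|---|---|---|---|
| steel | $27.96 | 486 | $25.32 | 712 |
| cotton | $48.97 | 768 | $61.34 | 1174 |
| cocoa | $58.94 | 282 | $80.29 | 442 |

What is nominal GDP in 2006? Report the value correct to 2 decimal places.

$125529.18

Nominal GDP 2006 = Σ (p_2006 × q_2006) = 25.32·712 + 61.34·1174 + 80.29·442 = 125529.18.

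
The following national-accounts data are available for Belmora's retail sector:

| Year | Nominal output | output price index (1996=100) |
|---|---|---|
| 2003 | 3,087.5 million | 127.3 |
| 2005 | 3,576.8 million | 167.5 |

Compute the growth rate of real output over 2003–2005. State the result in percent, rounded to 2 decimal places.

Real output 2003 = 3087.5 / 1.273 = 2425.37.
Real output 2005 = 3576.8 / 1.675 = 2135.40.
Real growth = 2135.40 / 2425.37 − 1 = -0.1196.

-11.96%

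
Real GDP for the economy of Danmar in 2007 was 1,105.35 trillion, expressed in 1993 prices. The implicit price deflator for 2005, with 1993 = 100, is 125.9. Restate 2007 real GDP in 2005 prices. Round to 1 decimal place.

Real GDP in 2005 prices = Real GDP in 1993 prices × (P_2005/P_1993) = 1105.35 × 1.259 = 1391.64.

1,391.6 trillion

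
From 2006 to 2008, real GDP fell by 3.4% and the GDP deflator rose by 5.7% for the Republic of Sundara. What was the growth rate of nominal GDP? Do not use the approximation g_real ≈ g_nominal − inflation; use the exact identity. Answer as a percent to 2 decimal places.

2.11%

(1 + g_nom) = (1 + g_real)(1 + π) = 0.9660 × 1.0570 = 1.02106.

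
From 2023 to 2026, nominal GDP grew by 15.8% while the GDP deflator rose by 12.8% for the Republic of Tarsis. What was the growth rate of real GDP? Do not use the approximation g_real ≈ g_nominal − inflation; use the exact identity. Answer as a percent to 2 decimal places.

2.66%

(1 + g_nom) = (1 + g_real)(1 + π), so g_real = 1.1580 / 1.1280 − 1 = 0.02660.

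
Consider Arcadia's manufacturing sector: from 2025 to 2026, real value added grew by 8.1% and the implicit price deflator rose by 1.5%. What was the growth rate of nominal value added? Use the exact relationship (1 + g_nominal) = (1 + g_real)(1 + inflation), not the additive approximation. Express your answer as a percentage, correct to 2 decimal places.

(1 + g_nom) = (1 + g_real)(1 + π) = 1.0810 × 1.0150 = 1.09722.

9.72%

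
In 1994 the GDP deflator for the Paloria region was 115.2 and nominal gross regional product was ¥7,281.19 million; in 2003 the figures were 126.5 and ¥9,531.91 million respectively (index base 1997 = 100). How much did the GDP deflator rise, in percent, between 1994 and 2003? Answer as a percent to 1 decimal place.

Price-level change = 126.5 / 115.2 − 1 = 0.0981.

9.8%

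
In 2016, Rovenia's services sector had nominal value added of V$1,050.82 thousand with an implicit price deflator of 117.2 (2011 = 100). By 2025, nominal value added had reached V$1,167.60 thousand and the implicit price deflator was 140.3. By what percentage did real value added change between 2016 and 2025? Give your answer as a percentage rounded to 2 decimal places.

-7.18%

Deflate each year: 2016 → 1050.82/1.172 = 896.60; 2025 → 1167.60/1.403 = 832.22.
So real value added changed by 832.22/896.60 − 1 = -0.0718, i.e. -7.18%.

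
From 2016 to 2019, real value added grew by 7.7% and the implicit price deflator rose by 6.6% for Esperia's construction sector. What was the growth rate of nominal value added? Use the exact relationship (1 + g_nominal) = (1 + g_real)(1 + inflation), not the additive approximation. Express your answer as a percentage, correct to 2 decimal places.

14.81%

(1 + g_nom) = (1 + g_real)(1 + π) = 1.0770 × 1.0660 = 1.14808.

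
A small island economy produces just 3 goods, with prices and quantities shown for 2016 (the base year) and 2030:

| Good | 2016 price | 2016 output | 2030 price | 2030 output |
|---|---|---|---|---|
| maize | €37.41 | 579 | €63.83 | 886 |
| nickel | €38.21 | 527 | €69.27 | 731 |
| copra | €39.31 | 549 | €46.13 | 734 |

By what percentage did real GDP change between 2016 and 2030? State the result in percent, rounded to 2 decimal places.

Real GDP 2016 = Nominal GDP 2016 = 37.41·579 + 38.21·527 + 39.31·549 = 63378.25.
Real GDP 2030 (at 2016 prices) = 37.41·886 + 38.21·731 + 39.31·734 = 89930.31.
Real growth = 89930.31/63378.25 − 1 = 0.4189.

41.89%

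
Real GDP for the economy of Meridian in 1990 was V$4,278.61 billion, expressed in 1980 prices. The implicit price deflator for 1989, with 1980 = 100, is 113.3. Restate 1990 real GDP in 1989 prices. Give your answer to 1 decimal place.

Real GDP in 1989 prices = Real GDP in 1980 prices × (P_1989/P_1980) = 4278.61 × 1.133 = 4847.67.

V$4,847.7 billion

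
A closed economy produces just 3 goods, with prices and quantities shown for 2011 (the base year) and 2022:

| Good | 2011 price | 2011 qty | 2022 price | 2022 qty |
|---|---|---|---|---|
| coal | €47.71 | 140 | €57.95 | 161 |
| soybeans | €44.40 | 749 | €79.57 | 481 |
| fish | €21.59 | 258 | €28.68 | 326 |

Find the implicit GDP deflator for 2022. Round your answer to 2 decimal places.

Nominal GDP 2022 = 57.95·161 + 79.57·481 + 28.68·326 = 56952.80.
Real GDP 2022 (at 2011 prices) = 47.71·161 + 44.40·481 + 21.59·326 = 36076.05.
Deflator = Nominal/Real × 100 = 56952.80/36076.05 × 100 = 157.869.

157.87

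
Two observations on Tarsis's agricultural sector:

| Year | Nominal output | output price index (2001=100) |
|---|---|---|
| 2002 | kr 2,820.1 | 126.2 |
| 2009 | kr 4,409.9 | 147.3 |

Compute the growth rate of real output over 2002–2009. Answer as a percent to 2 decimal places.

Real output 2002 = 2820.1 / 1.262 = 2234.63.
Real output 2009 = 4409.9 / 1.473 = 2993.82.
Real growth = 2993.82 / 2234.63 − 1 = 0.3397.

33.97%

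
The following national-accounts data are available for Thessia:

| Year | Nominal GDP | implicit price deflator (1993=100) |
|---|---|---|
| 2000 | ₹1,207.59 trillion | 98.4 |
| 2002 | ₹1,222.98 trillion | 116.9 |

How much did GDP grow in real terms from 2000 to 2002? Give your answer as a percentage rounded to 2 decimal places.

Deflate each year: 2000 → 1207.59/0.984 = 1227.23; 2002 → 1222.98/1.169 = 1046.18.
So real GDP changed by 1046.18/1227.23 − 1 = -0.1475, i.e. -14.75%.

-14.75%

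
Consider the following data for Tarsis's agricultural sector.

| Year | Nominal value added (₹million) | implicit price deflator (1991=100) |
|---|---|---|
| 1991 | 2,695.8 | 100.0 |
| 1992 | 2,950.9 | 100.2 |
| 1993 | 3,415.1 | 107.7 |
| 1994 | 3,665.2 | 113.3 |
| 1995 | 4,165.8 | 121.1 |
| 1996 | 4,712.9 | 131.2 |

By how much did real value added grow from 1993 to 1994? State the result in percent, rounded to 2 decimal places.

2.02%

Real value added 1993 = 3415.1/1.077 = 3170.94.
Real value added 1994 = 3665.2/1.133 = 3234.95.
Change = 3234.95/3170.94 − 1 = 0.0202.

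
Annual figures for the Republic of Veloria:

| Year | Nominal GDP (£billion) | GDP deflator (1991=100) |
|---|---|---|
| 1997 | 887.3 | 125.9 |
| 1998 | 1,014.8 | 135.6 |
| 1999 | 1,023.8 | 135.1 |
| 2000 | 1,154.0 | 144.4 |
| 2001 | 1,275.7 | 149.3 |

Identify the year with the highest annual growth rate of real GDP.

1998: real = 1014.8/1.356 = 748.38; growth vs 1997 (704.77) = 6.19%.
1999: real = 1023.8/1.351 = 757.81; growth vs 1998 (748.38) = 1.26%.
2000: real = 1154.0/1.444 = 799.17; growth vs 1999 (757.81) = 5.46%.
2001: real = 1275.7/1.493 = 854.45; growth vs 2000 (799.17) = 6.92%.

2001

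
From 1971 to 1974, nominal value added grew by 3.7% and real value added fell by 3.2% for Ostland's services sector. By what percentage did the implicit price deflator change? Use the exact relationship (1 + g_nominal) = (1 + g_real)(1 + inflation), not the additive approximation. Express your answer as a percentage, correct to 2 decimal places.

7.13%

(1 + g_nom) = (1 + g_real)(1 + π), so π = 1.0370 / 0.9680 − 1 = 0.07128.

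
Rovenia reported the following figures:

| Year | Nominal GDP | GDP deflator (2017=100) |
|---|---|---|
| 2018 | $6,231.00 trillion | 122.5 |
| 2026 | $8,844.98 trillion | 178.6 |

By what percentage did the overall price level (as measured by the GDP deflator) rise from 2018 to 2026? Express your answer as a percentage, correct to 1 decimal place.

45.8%

Price-level change = 178.6 / 122.5 − 1 = 0.4580.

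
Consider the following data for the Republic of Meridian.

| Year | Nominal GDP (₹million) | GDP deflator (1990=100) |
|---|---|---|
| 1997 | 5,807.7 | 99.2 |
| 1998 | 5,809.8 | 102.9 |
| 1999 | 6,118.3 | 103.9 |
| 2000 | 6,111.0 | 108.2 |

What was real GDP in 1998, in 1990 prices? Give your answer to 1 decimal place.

Real GDP 1998 = 5809.8 / 1.029 = 5646.06.

₹5,646.1 million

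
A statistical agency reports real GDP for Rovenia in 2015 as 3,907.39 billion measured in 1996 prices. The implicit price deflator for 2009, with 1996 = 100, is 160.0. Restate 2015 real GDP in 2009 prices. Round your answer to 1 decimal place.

Real GDP in 2009 prices = Real GDP in 1996 prices × (P_2009/P_1996) = 3907.39 × 1.600 = 6251.82.

6,251.8 billion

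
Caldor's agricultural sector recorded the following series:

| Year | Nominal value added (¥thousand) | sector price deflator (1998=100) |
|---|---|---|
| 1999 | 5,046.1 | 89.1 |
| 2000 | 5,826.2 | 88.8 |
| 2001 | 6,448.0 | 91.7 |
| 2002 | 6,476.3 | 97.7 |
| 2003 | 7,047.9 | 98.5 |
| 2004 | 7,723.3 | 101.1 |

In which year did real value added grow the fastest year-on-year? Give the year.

2000: real = 5826.2/0.888 = 6561.04; growth vs 1999 (5663.41) = 15.85%.
2001: real = 6448.0/0.917 = 7031.62; growth vs 2000 (6561.04) = 7.17%.
2002: real = 6476.3/0.977 = 6628.76; growth vs 2001 (7031.62) = -5.73%.
2003: real = 7047.9/0.985 = 7155.23; growth vs 2002 (6628.76) = 7.94%.
2004: real = 7723.3/1.011 = 7639.27; growth vs 2003 (7155.23) = 6.76%.

2000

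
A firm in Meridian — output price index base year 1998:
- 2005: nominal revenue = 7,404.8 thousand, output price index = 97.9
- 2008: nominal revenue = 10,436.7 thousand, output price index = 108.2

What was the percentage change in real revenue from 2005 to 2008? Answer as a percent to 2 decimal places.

Real revenue 2005 = 7404.8 / 0.979 = 7563.64.
Real revenue 2008 = 10436.7 / 1.082 = 9645.75.
Real growth = 9645.75 / 7563.64 − 1 = 0.2753.

27.53%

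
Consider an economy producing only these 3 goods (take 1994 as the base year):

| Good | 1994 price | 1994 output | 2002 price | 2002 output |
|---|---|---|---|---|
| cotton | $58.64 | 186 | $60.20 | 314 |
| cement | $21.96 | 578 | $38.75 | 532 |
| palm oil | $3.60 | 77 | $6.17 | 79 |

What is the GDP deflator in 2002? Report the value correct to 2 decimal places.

Nominal GDP 2002 = 60.20·314 + 38.75·532 + 6.17·79 = 40005.23.
Real GDP 2002 (at 1994 prices) = 58.64·314 + 21.96·532 + 3.60·79 = 30380.08.
Deflator = Nominal/Real × 100 = 40005.23/30380.08 × 100 = 131.682.

131.68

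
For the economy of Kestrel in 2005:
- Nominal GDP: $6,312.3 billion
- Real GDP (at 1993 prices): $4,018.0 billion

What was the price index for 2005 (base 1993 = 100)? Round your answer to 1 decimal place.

price index = (Nominal / Real) × 100 = 6312.3 / 4018.0 × 100 = 157.10.

157.1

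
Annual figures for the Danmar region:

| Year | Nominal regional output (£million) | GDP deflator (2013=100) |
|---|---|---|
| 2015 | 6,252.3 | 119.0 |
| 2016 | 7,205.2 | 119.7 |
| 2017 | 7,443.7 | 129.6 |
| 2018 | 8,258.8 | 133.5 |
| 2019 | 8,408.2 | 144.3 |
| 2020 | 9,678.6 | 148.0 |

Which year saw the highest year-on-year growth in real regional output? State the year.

2016

2016: real = 7205.2/1.197 = 6019.38; growth vs 2015 (5254.03) = 14.57%.
2017: real = 7443.7/1.296 = 5743.60; growth vs 2016 (6019.38) = -4.58%.
2018: real = 8258.8/1.335 = 6186.37; growth vs 2017 (5743.60) = 7.71%.
2019: real = 8408.2/1.443 = 5826.89; growth vs 2018 (6186.37) = -5.81%.
2020: real = 9678.6/1.480 = 6539.59; growth vs 2019 (5826.89) = 12.23%.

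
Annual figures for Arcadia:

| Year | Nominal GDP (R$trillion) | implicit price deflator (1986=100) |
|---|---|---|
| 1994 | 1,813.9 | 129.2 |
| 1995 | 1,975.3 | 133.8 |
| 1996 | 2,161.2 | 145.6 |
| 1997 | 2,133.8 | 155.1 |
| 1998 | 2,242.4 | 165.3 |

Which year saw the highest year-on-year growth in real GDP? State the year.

1995: real = 1975.3/1.338 = 1476.31; growth vs 1994 (1403.95) = 5.15%.
1996: real = 2161.2/1.456 = 1484.34; growth vs 1995 (1476.31) = 0.54%.
1997: real = 2133.8/1.551 = 1375.76; growth vs 1996 (1484.34) = -7.32%.
1998: real = 2242.4/1.653 = 1356.56; growth vs 1997 (1375.76) = -1.40%.

1995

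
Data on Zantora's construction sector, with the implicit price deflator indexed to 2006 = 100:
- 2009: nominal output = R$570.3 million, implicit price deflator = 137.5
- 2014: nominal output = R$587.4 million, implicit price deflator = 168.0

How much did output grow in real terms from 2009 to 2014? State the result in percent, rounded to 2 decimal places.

-15.70%

Real output 2009 = 570.3 / 1.375 = 414.76.
Real output 2014 = 587.4 / 1.680 = 349.64.
Real growth = 349.64 / 414.76 − 1 = -0.1570.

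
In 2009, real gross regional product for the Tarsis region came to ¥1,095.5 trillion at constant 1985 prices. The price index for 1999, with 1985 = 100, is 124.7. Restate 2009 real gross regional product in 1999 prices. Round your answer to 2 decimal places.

¥1,366.09 trillion

Real gross regional product in 1999 prices = Real gross regional product in 1985 prices × (P_1999/P_1985) = 1095.5 × 1.247 = 1366.09.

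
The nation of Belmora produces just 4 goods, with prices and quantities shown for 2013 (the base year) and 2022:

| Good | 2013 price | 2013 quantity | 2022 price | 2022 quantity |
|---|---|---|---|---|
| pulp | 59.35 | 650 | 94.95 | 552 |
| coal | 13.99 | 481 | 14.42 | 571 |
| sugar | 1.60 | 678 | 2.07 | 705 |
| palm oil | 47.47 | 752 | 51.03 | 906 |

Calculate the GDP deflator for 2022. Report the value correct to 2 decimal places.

127.63

Nominal GDP 2022 = 94.95·552 + 14.42·571 + 2.07·705 + 51.03·906 = 108338.75.
Real GDP 2022 (at 2013 prices) = 59.35·552 + 13.99·571 + 1.60·705 + 47.47·906 = 84885.31.
Deflator = Nominal/Real × 100 = 108338.75/84885.31 × 100 = 127.630.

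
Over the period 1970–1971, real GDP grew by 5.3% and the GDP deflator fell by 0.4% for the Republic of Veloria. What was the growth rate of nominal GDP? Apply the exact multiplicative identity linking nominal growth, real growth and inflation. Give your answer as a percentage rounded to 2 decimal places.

4.88%

(1 + g_nom) = (1 + g_real)(1 + π) = 1.0530 × 0.9960 = 1.04879.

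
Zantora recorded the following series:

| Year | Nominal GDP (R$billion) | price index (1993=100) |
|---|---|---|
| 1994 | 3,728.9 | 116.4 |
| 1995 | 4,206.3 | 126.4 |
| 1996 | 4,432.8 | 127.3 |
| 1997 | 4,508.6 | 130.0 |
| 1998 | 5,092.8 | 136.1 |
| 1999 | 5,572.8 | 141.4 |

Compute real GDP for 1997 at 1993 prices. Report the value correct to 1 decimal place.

Real GDP 1997 = 4508.6 / 1.300 = 3468.15.

R$3,468.2 billion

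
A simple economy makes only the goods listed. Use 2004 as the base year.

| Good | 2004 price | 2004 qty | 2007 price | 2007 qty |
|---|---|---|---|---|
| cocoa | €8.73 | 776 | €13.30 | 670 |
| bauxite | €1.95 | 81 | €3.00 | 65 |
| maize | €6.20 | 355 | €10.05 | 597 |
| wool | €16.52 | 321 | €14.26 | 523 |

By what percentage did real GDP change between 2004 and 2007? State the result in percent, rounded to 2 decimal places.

Real GDP 2004 = Nominal GDP 2004 = 8.73·776 + 1.95·81 + 6.20·355 + 16.52·321 = 14436.35.
Real GDP 2007 (at 2004 prices) = 8.73·670 + 1.95·65 + 6.20·597 + 16.52·523 = 18317.21.
Real growth = 18317.21/14436.35 − 1 = 0.2688.

26.88%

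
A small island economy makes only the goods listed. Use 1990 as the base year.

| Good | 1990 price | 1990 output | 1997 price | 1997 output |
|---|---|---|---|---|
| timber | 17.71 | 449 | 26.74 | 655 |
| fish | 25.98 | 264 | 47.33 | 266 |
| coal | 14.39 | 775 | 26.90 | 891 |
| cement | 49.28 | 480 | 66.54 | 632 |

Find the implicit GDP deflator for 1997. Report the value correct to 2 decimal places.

Nominal GDP 1997 = 26.74·655 + 47.33·266 + 26.90·891 + 66.54·632 = 96125.66.
Real GDP 1997 (at 1990 prices) = 17.71·655 + 25.98·266 + 14.39·891 + 49.28·632 = 62477.18.
Deflator = Nominal/Real × 100 = 96125.66/62477.18 × 100 = 153.857.

153.86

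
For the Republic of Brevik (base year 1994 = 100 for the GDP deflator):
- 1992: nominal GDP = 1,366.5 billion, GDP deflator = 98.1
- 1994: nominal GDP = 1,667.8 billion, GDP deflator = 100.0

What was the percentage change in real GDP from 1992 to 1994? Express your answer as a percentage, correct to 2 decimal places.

19.73%

Deflate each year: 1992 → 1366.5/0.981 = 1392.97; 1994 → 1667.8/1.000 = 1667.80.
So real GDP changed by 1667.80/1392.97 − 1 = 0.1973, i.e. 19.73%.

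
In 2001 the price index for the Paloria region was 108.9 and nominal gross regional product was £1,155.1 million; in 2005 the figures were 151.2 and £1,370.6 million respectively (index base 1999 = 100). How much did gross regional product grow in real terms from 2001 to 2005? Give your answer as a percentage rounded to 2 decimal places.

Deflate each year: 2001 → 1155.1/1.089 = 1060.70; 2005 → 1370.6/1.512 = 906.48.
So real gross regional product changed by 906.48/1060.70 − 1 = -0.1454, i.e. -14.54%.

-14.54%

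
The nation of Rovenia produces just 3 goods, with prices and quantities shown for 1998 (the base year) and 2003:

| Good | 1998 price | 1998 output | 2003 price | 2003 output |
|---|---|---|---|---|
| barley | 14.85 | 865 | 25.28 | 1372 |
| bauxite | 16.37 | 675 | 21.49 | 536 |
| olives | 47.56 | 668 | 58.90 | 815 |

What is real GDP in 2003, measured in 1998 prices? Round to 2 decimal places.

Real GDP 2003 = Σ (p_1998 × q_2003) = 14.85·1372 + 16.37·536 + 47.56·815 = 67909.92.

67909.92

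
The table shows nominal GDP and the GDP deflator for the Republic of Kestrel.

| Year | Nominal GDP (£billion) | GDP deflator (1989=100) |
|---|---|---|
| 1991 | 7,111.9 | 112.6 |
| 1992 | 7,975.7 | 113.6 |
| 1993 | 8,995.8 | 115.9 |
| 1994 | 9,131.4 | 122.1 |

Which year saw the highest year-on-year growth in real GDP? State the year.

1992: real = 7975.7/1.136 = 7020.86; growth vs 1991 (6316.07) = 11.16%.
1993: real = 8995.8/1.159 = 7761.69; growth vs 1992 (7020.86) = 10.55%.
1994: real = 9131.4/1.221 = 7478.62; growth vs 1993 (7761.69) = -3.65%.

1992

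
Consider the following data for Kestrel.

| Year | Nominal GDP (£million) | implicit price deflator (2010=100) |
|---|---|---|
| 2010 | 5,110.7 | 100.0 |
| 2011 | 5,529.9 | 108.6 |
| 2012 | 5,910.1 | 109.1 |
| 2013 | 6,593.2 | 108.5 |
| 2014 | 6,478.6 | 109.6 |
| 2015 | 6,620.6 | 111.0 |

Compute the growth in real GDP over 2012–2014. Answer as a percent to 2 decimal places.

9.12%

Real GDP 2012 = 5910.1/1.091 = 5417.14.
Real GDP 2014 = 6478.6/1.096 = 5911.13.
Change = 5911.13/5417.14 − 1 = 0.0912.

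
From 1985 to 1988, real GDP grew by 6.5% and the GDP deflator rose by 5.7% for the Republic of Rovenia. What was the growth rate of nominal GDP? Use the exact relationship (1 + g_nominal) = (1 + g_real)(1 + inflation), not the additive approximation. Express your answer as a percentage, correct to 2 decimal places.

(1 + g_nom) = (1 + g_real)(1 + π) = 1.0650 × 1.0570 = 1.12571.

12.57%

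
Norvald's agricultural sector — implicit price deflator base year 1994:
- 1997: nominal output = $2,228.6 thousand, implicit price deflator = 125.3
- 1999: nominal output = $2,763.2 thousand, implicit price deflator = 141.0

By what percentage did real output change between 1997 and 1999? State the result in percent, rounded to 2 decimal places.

Real output 1997 = 2228.6 / 1.253 = 1778.61.
Real output 1999 = 2763.2 / 1.410 = 1959.72.
Real growth = 1959.72 / 1778.61 − 1 = 0.1018.

10.18%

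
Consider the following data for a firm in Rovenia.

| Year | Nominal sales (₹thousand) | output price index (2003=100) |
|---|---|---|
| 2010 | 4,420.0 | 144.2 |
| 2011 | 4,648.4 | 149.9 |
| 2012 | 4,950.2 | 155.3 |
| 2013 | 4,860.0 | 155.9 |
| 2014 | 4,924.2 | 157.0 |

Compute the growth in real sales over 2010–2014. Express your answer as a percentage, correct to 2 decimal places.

Real sales 2010 = 4420.0/1.442 = 3065.19.
Real sales 2014 = 4924.2/1.570 = 3136.43.
Change = 3136.43/3065.19 − 1 = 0.0232.

2.32%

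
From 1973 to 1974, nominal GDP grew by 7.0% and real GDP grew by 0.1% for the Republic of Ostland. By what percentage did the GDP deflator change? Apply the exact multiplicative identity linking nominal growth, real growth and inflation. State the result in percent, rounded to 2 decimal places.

(1 + g_nom) = (1 + g_real)(1 + π), so π = 1.0700 / 1.0010 − 1 = 0.06893.

6.89%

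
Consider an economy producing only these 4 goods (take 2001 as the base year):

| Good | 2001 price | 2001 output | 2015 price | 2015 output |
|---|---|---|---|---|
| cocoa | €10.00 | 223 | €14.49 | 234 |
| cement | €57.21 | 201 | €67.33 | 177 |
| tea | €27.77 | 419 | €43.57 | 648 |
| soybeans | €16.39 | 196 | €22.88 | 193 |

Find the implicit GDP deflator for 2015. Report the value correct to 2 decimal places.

142.63

Nominal GDP 2015 = 14.49·234 + 67.33·177 + 43.57·648 + 22.88·193 = 47957.27.
Real GDP 2015 (at 2001 prices) = 10.00·234 + 57.21·177 + 27.77·648 + 16.39·193 = 33624.40.
Deflator = Nominal/Real × 100 = 47957.27/33624.40 × 100 = 142.626.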